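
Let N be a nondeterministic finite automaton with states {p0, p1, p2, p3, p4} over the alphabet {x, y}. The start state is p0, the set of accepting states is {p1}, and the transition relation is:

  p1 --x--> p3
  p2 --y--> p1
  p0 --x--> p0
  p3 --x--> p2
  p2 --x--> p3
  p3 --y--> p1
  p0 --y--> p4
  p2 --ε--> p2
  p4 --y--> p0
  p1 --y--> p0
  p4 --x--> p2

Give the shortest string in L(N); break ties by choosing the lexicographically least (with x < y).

A breadth-first search from p0 reaches an accepting state first via the path p0 → p4 → p2 → p1 on input yxy.
No string of length < 3 is accepted (BFS exhausts all shorter strings without reaching an accepting state), and yxy is the lexicographically least accepting string of length 3.

yxy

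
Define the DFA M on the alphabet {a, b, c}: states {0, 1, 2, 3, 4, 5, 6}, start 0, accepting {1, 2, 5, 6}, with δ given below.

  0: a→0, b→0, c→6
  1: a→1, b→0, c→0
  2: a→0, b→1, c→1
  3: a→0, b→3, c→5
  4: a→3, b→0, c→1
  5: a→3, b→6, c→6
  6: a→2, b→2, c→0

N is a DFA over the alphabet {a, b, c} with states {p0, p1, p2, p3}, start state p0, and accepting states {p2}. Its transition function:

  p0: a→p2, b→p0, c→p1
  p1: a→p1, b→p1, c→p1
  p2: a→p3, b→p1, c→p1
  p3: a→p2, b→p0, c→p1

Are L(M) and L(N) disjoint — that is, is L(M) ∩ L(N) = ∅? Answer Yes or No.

Yes

Exploring the product automaton M × N from the start pair (0, p0), following both machines on each input symbol, reaches 7 state pairs: (0, p0), (0, p2), (6, p1), (0, p3), (0, p1), (2, p1), (1, p1).
M accepts in {1, 2, 5, 6} and N accepts in {p2}; no reachable pair has both components accepting, so no string drives both machines to acceptance simultaneously and L(M) ∩ L(N) = ∅.
So no string is accepted by both, and the intersection is empty.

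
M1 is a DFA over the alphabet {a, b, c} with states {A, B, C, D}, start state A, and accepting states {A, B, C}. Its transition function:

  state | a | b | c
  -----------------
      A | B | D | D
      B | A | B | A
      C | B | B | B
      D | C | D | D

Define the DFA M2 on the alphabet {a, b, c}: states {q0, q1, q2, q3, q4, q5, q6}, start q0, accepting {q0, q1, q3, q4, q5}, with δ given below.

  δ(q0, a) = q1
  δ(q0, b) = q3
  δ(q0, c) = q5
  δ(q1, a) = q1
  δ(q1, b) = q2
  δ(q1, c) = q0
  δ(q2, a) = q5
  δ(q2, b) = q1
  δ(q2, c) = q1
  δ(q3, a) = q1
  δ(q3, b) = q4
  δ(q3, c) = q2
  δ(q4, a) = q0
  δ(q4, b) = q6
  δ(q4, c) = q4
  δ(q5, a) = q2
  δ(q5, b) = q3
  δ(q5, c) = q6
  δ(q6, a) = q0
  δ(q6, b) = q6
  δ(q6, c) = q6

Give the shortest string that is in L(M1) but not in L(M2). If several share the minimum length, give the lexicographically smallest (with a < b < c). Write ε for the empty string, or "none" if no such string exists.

The string ab is accepted by M1 but not by M2.
No shorter string lies in the difference, and ab is the lexicographically first length-2 string in L(M1) \ L(M2).

ab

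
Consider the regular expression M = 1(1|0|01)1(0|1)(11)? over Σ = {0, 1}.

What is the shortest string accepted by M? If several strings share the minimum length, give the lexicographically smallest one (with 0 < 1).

1010

By inspection of the expression, no string of length less than 4 matches, and 1010 is the lexicographically first match of length 4.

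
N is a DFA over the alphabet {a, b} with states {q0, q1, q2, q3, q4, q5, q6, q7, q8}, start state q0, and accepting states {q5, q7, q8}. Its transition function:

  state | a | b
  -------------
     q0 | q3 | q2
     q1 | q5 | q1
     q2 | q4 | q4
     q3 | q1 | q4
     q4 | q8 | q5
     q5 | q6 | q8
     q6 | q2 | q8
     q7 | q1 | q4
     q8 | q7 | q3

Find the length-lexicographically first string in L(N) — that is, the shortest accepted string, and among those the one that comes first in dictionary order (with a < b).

aaa

A breadth-first search from q0 reaches an accepting state first via the path q0 → q3 → q1 → q5 on input aaa.
No string of length < 3 is accepted (BFS exhausts all shorter strings without reaching an accepting state), and aaa is the lexicographically least accepting string of length 3.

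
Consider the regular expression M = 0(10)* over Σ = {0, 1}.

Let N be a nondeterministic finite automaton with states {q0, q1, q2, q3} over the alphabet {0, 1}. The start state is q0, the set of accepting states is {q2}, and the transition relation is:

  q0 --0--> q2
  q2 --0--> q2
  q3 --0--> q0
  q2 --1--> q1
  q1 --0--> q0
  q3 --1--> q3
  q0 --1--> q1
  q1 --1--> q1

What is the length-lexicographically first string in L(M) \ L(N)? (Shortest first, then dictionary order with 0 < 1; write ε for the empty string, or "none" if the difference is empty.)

010

The string 010 is accepted by M but not by N.
No shorter string lies in the difference, and 010 is the lexicographically first length-3 string in L(M) \ L(N).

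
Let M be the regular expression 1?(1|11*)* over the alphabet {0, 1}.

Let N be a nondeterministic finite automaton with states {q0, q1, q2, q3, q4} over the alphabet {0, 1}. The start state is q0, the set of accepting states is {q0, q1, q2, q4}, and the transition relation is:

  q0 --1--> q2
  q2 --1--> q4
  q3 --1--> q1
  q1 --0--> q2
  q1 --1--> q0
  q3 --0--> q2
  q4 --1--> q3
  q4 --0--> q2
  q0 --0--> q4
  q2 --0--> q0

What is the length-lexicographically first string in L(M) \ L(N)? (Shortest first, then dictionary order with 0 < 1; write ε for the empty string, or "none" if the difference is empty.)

111

The string 111 is accepted by M but not by N.
No shorter string lies in the difference, and 111 is the lexicographically first length-3 string in L(M) \ L(N).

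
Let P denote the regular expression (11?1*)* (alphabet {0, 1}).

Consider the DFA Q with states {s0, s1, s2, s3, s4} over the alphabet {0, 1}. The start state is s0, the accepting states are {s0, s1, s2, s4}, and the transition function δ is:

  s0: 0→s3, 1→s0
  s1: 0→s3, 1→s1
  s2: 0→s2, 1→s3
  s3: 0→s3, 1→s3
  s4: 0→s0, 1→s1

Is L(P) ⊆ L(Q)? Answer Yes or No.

Yes

Converting the expression P to a DFA (subset construction, then merging equivalent states) gives the minimal DFA with states {p0, p1}, start state p0, accepting states {p0} and transitions p0: 0→p1, 1→p0; p1: 0→p1, 1→p1.
Exploring the product automaton P × Q from the start pair (p0, s0), following both machines on each input symbol, reaches 2 state pairs: (p0, s0), (p1, s3).
P accepts in {p0} and Q accepts in {s0, s1, s2, s4}. The reachable pairs whose P-component is accepting are (p0, s0); in each of them the Q-component is accepting too, so the product for L(P) \ L(Q) (P-component accepting, Q-component rejecting) has no reachable accepting pair and the difference is empty.
Hence every string in L(P) is also in L(Q).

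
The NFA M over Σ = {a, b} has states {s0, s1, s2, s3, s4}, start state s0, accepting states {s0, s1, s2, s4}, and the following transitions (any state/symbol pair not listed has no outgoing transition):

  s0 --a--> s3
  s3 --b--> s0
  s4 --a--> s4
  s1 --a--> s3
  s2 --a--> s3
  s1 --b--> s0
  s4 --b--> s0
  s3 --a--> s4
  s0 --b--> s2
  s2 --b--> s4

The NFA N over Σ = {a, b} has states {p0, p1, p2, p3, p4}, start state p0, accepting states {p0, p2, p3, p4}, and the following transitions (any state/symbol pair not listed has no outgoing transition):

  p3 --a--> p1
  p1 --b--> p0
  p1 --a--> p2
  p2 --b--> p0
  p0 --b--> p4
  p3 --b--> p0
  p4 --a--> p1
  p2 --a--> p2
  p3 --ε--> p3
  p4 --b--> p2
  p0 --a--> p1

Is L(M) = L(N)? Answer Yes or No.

Exploring the product automaton M × N from the start pair (s0, p0), following both machines on each input symbol, reaches 4 state pairs: (s0, p0), (s3, p1), (s2, p4), (s4, p2).
M accepts in {s0, s1, s2, s4} and N accepts in {p0, p2, p3, p4}. In every reachable pair the two components are either both accepting — (s0, p0), (s2, p4), (s4, p2) — or both non-accepting, so no string is accepted by exactly one of the machines: L(M) \ L(N) and L(N) \ L(M) are both empty.
Hence every string is accepted by M iff it is accepted by N, and the two languages coincide.

Yes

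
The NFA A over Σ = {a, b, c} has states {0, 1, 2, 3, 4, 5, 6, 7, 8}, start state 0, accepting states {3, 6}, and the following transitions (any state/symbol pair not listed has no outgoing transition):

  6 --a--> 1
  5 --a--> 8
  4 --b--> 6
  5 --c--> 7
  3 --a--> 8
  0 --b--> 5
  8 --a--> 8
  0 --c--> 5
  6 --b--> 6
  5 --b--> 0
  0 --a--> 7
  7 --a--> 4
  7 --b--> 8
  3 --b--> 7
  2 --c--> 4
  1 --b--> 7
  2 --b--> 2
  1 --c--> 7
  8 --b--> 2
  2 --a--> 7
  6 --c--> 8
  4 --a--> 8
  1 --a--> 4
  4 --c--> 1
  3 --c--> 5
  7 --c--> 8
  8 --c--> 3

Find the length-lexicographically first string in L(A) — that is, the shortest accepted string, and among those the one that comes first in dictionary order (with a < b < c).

A breadth-first search from 0 reaches an accepting state first via the path 0 → 7 → 4 → 6 on input aab.
No string of length < 3 is accepted (BFS exhausts all shorter strings without reaching an accepting state), and aab is the lexicographically least accepting string of length 3.

aab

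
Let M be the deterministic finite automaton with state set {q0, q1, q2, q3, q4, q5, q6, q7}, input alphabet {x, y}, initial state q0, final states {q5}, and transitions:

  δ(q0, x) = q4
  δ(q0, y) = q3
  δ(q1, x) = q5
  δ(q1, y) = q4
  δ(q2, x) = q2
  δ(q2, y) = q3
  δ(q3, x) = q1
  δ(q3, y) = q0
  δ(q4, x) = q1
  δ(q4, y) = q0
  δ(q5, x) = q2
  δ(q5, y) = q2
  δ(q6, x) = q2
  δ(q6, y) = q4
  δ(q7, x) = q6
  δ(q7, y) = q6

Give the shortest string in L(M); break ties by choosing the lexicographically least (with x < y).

A breadth-first search from q0 reaches an accepting state first via the path q0 → q4 → q1 → q5 on input xxx.
No string of length < 3 is accepted (BFS exhausts all shorter strings without reaching an accepting state), and xxx is the lexicographically least accepting string of length 3.

xxx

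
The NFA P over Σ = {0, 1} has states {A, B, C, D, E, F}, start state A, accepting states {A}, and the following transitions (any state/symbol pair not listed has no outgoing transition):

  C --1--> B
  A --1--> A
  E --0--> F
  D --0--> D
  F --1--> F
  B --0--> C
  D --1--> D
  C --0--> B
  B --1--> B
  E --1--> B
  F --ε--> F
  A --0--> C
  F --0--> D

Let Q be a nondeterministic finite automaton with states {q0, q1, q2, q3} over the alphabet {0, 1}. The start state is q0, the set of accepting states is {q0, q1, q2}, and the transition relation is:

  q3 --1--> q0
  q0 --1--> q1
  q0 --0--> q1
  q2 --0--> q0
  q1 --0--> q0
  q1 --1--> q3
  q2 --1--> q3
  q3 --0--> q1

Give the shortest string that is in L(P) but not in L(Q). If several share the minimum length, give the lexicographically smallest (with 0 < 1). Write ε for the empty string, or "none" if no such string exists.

11

The string 11 is accepted by P but not by Q.
No shorter string lies in the difference, and 11 is the lexicographically first length-2 string in L(P) \ L(Q).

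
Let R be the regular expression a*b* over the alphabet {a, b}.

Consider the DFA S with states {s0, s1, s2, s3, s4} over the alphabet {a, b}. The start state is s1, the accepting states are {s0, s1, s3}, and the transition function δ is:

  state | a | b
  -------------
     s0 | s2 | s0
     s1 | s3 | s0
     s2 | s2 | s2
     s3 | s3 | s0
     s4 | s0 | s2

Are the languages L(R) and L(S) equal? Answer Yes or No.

Yes

Converting the expression R to a DFA (subset construction, then merging equivalent states) gives the minimal DFA with states {r0, r1, r2}, start state r0, accepting states {r0, r1} and transitions r0: a→r0, b→r1; r1: a→r2, b→r1; r2: a→r2, b→r2.
Exploring the product automaton R × S from the start pair (r0, s1), following both machines on each input symbol, reaches 4 state pairs: (r0, s1), (r0, s3), (r1, s0), (r2, s2).
R accepts in {r0, r1} and S accepts in {s0, s1, s3}. In every reachable pair the two components are either both accepting — (r0, s1), (r0, s3), (r1, s0) — or both non-accepting, so no string is accepted by exactly one of the machines: L(R) \ L(S) and L(S) \ L(R) are both empty.
Hence every string is accepted by R iff it is accepted by S, and the two languages coincide.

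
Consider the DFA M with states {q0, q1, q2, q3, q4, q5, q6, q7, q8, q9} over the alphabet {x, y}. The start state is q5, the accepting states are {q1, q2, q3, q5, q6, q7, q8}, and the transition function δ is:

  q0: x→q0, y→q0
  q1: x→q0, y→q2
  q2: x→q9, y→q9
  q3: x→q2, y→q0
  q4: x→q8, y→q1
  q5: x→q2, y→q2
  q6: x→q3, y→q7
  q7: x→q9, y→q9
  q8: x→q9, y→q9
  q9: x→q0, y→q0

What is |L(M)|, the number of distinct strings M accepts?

The useful subgraph on states {q2, q5} is acyclic, so L(M) is finite; the longest accepting path visits 2 useful states, giving maximum string length 1.
Counting accepting paths from q5 by length: 1 of length 0, 2 of length 1. Total 3.

3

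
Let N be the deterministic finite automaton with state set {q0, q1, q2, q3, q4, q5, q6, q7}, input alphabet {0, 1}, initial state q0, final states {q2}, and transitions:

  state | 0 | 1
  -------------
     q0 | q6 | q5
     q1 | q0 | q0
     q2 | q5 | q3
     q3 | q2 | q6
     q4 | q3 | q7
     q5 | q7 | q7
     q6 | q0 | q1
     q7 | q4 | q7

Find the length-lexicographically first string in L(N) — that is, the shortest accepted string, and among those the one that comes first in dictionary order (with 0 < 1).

A breadth-first search from q0 reaches an accepting state first via the path q0 → q5 → q7 → q4 → q3 → q2 on input 10000.
No string of length < 5 is accepted (BFS exhausts all shorter strings without reaching an accepting state), and 10000 is the lexicographically least accepting string of length 5.

10000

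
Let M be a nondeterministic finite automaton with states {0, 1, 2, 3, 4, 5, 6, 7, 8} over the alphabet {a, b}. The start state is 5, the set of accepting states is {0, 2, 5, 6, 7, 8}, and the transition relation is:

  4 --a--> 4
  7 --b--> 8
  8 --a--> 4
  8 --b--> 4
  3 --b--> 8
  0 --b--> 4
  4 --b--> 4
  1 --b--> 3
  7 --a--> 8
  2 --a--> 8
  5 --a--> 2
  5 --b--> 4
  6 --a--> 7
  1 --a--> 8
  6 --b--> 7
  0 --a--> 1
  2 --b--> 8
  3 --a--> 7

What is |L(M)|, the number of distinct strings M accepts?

The useful subgraph on states {2, 5, 8} is acyclic, so L(M) is finite; the longest accepting path visits 3 useful states, giving maximum string length 2.
Counting accepting paths from 5 by length: 1 of length 0, 1 of length 1, 2 of length 2. Total 4.

4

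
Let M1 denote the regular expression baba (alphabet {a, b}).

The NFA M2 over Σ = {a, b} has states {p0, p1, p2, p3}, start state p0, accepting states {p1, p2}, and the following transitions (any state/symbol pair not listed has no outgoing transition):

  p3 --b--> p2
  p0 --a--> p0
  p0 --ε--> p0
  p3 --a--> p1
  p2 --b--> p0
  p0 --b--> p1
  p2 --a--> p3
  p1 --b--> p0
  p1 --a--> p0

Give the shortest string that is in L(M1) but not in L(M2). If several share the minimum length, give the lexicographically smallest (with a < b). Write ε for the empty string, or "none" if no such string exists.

The string baba is accepted by M1 but not by M2.
No shorter string lies in the difference, and baba is the lexicographically first length-4 string in L(M1) \ L(M2).

baba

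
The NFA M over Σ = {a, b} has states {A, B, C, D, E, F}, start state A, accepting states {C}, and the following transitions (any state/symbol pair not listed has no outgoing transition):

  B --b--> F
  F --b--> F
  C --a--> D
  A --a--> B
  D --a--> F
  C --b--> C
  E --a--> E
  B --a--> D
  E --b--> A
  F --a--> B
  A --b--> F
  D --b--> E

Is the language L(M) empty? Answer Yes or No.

The states reachable from the start state are {A, B, D, E, F}.
None of the accepting states {C} is reachable, so no string is accepted and L(M) = ∅.

Yes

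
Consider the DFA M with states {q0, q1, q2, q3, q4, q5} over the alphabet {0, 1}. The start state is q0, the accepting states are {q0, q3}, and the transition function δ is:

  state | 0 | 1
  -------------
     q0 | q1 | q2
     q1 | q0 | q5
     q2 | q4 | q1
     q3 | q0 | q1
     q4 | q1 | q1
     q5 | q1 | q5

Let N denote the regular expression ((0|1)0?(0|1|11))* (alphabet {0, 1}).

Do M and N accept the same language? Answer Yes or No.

The string 110 is accepted by M but rejected by N.
So L(M) ≠ L(N).

No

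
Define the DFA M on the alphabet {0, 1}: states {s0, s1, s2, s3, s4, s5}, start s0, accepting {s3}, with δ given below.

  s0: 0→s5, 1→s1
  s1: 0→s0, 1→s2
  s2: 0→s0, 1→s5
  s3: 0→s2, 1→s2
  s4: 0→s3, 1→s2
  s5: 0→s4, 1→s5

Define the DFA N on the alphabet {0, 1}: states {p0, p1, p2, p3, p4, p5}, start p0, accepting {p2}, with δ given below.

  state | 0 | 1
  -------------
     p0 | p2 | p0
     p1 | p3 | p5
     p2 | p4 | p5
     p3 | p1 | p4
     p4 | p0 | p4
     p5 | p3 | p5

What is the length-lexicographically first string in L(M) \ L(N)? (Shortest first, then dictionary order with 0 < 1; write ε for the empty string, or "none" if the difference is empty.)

The string 000 is accepted by M but not by N.
No shorter string lies in the difference, and 000 is the lexicographically first length-3 string in L(M) \ L(N).

000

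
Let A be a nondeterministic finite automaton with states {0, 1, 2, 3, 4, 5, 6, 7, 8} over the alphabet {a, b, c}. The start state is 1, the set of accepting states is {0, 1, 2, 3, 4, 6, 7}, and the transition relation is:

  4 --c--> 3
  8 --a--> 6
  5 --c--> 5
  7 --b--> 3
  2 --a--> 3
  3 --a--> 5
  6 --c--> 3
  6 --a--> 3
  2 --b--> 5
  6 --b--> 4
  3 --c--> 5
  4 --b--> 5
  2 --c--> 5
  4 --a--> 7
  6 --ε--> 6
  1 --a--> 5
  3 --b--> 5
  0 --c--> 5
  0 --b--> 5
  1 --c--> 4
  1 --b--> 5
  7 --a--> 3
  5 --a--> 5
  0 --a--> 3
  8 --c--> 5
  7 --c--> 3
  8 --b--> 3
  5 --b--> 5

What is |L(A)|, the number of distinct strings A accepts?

7

The useful subgraph on states {1, 3, 4, 7} is acyclic, so L(A) is finite; the longest accepting path visits 4 useful states, giving maximum string length 3.
Counting accepting paths from 1 by length: 1 of length 0, 1 of length 1, 2 of length 2, 3 of length 3. Total 7.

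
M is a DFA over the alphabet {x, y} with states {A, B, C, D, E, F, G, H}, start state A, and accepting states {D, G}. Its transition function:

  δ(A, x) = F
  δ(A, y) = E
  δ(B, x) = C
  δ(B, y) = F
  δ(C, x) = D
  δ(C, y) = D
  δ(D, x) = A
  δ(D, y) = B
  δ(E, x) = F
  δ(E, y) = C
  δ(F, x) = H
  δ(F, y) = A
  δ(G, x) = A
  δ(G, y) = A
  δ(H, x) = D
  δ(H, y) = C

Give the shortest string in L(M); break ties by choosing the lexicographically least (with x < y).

A breadth-first search from A reaches an accepting state first via the path A → F → H → D on input xxx.
No string of length < 3 is accepted (BFS exhausts all shorter strings without reaching an accepting state), and xxx is the lexicographically least accepting string of length 3.

xxx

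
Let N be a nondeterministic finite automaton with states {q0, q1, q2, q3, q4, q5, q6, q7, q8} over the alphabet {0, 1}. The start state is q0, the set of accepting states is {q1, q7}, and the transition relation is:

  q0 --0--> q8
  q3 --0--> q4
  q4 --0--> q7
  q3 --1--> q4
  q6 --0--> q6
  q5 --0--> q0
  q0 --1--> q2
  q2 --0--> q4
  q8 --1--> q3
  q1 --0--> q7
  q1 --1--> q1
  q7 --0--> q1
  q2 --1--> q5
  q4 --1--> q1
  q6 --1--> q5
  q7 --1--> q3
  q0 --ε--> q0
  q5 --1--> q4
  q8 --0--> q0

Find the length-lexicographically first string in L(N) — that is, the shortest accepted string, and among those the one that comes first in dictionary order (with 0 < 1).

100

A breadth-first search from q0 reaches an accepting state first via the path q0 → q2 → q4 → q7 on input 100.
No string of length < 3 is accepted (BFS exhausts all shorter strings without reaching an accepting state), and 100 is the lexicographically least accepting string of length 3.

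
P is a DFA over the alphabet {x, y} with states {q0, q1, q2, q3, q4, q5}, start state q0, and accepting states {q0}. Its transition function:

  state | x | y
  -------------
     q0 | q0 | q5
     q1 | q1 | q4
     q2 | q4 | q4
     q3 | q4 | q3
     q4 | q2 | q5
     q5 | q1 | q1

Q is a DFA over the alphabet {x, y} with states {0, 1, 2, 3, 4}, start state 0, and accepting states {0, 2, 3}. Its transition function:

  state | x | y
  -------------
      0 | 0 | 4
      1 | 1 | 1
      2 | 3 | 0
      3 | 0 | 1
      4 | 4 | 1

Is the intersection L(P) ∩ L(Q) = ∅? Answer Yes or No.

No

The empty string ε is accepted by both P and Q.
Hence L(P) ∩ L(Q) ≠ ∅.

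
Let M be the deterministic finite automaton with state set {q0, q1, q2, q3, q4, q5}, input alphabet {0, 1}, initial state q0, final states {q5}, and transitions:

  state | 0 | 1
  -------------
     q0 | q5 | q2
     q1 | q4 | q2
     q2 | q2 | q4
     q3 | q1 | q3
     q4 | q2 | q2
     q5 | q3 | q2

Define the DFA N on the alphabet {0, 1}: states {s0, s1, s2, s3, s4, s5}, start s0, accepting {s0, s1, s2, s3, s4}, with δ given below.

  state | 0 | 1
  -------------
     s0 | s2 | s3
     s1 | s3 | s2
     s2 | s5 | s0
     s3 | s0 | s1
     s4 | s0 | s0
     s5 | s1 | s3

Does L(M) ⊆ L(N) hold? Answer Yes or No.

Yes

Exploring the product automaton M × N from the start pair (q0, s0), following both machines on each input symbol, reaches 22 state pairs: (q0, s0), (q5, s2), (q2, s3), (q3, s5), (q2, s0), (q4, s1), (q1, s1), (q3, s3), (q2, s2), (q4, s3), (q1, s0), (q3, s1), (q2, s5), (q4, s0), (q2, s1), (q4, s2), (q1, s3), (q3, s2), (q1, s5), (q3, s0), (q1, s2), (q4, s5).
M accepts in {q5} and N accepts in {s0, s1, s2, s3, s4}. The reachable pairs whose M-component is accepting are (q5, s2); in each of them the N-component is accepting too, so the product for L(M) \ L(N) (M-component accepting, N-component rejecting) has no reachable accepting pair and the difference is empty.
Hence every string in L(M) is also in L(N).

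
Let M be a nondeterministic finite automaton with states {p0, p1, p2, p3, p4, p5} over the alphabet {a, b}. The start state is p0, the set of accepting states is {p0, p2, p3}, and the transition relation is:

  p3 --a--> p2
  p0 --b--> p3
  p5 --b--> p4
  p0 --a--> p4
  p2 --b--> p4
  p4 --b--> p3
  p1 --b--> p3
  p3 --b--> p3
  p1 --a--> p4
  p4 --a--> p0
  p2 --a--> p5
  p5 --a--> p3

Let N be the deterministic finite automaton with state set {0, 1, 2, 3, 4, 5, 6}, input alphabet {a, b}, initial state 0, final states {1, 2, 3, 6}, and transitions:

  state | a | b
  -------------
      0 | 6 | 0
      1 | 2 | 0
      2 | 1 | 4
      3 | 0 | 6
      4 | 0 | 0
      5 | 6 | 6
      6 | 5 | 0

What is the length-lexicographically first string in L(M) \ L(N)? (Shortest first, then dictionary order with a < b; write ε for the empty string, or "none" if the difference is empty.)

The empty string ε is accepted by M but not by N.
Since ε is the unique shortest string, it is the required witness.

ε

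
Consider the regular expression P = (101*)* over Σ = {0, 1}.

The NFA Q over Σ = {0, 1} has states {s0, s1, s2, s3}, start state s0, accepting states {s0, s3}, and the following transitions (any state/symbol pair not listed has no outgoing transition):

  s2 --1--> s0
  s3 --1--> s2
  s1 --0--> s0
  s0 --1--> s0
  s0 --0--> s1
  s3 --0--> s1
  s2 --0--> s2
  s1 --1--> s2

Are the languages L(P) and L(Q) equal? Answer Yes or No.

No

The string 10 is accepted by P but rejected by Q.
So L(P) ≠ L(Q).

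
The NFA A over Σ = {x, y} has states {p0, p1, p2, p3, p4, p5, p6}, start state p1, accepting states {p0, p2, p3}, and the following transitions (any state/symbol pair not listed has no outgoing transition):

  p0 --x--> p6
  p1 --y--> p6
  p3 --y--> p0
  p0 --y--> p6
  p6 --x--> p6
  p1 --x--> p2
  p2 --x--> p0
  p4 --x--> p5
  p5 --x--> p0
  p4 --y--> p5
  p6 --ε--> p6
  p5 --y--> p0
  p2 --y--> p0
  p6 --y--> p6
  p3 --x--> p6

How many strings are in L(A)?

3

The useful subgraph on states {p0, p1, p2} is acyclic, so L(A) is finite; the longest accepting path visits 3 useful states, giving maximum string length 2.
Counting accepting paths from p1 by length: 1 of length 1, 2 of length 2. Total 3.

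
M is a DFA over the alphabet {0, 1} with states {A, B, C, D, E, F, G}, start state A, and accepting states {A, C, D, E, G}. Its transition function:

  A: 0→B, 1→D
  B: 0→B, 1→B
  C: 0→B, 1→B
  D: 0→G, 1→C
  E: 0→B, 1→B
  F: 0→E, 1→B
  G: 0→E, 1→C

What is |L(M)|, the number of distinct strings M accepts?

6

The useful subgraph on states {A, C, D, E, G} is acyclic, so L(M) is finite; the longest accepting path visits 4 useful states, giving maximum string length 3.
Counting accepting paths from A by length: 1 of length 0, 1 of length 1, 2 of length 2, 2 of length 3. Total 6.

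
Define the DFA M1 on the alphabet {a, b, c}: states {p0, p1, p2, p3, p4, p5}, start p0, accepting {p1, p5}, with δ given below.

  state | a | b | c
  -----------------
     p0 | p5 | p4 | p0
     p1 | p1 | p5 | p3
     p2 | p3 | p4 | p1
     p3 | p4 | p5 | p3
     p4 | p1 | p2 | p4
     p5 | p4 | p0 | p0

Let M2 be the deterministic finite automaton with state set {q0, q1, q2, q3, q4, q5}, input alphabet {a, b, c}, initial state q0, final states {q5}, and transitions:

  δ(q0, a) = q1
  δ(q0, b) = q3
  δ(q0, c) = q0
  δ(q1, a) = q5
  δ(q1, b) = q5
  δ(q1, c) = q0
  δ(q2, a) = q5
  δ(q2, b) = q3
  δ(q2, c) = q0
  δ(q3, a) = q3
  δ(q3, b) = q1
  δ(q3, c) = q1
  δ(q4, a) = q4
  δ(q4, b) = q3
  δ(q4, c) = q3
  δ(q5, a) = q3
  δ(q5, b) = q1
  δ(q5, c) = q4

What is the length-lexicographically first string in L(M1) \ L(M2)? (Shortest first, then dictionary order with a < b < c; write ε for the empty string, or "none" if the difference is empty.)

The string a is accepted by M1 but not by M2.
No shorter string lies in the difference, and a is the lexicographically first length-1 string in L(M1) \ L(M2).

a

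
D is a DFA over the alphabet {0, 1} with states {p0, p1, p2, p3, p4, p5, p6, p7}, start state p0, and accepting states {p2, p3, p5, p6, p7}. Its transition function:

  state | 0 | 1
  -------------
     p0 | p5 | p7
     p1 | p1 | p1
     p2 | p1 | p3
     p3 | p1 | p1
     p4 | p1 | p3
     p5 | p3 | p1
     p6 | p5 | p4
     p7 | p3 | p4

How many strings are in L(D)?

5

The useful subgraph on states {p0, p3, p4, p5, p7} is acyclic, so L(D) is finite; the longest accepting path visits 4 useful states, giving maximum string length 3.
Counting accepting paths from p0 by length: 2 of length 1, 2 of length 2, 1 of length 3. Total 5.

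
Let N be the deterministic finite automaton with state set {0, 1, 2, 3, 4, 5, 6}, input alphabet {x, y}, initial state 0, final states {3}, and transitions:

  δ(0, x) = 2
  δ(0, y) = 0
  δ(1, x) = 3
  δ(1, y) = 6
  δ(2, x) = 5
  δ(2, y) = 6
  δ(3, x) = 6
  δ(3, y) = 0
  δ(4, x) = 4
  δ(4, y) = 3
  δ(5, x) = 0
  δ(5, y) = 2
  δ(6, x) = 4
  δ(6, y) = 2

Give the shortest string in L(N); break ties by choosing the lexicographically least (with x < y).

xyxy

A breadth-first search from 0 reaches an accepting state first via the path 0 → 2 → 6 → 4 → 3 on input xyxy.
No string of length < 4 is accepted (BFS exhausts all shorter strings without reaching an accepting state), and xyxy is the lexicographically least accepting string of length 4.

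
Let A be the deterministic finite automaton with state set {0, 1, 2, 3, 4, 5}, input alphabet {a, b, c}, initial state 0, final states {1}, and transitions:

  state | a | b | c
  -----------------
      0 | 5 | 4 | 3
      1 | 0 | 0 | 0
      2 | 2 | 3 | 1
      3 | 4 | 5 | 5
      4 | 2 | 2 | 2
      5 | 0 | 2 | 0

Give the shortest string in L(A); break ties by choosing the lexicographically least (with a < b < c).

A breadth-first search from 0 reaches an accepting state first via the path 0 → 5 → 2 → 1 on input abc.
No string of length < 3 is accepted (BFS exhausts all shorter strings without reaching an accepting state), and abc is the lexicographically least accepting string of length 3.

abc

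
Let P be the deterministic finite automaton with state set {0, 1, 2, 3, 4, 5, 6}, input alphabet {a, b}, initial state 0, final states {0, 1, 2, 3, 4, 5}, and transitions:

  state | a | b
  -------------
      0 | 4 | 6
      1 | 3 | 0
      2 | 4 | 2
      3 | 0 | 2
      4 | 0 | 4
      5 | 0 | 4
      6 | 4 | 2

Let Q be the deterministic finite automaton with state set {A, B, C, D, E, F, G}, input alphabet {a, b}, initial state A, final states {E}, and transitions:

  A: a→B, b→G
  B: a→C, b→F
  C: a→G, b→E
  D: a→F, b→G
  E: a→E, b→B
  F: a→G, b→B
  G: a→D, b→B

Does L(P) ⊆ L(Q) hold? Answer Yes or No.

The empty string ε is in L(P) but not in L(Q).
So L(P) ⊄ L(Q).

No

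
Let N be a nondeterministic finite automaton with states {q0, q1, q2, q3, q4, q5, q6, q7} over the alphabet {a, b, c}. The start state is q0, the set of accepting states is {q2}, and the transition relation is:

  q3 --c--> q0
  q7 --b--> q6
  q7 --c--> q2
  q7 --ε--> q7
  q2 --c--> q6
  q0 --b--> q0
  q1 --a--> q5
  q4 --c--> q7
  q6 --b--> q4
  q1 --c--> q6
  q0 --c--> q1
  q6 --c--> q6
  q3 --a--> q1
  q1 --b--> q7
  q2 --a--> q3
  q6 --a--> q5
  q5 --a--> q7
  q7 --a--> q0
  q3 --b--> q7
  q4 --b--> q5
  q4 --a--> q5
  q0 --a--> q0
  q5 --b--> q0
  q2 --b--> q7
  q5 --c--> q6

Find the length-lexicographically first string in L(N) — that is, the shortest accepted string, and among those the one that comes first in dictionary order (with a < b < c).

A breadth-first search from q0 reaches an accepting state first via the path q0 → q1 → q7 → q2 on input cbc.
No string of length < 3 is accepted (BFS exhausts all shorter strings without reaching an accepting state), and cbc is the lexicographically least accepting string of length 3.

cbc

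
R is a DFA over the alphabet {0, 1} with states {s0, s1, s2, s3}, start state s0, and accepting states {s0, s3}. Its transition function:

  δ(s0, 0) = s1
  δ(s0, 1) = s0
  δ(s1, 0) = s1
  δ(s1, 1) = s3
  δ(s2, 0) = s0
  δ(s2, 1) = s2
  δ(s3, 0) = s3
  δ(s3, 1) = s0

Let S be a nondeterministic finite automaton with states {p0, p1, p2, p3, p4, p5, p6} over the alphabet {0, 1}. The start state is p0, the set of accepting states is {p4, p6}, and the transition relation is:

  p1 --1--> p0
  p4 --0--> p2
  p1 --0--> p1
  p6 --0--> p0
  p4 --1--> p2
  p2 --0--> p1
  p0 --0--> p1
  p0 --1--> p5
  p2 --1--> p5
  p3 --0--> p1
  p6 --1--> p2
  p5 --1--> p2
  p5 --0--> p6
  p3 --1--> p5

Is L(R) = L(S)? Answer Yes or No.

The empty string ε is accepted by R but rejected by S.
So L(R) ≠ L(S).

No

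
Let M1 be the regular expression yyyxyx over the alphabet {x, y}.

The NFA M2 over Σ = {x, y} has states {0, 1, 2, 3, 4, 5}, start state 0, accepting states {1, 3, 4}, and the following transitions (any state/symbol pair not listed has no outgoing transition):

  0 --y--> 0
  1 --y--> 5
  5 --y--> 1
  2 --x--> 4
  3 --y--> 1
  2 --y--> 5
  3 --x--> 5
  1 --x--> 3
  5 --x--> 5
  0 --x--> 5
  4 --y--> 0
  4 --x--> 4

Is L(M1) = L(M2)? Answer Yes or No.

No

The string xy is accepted by M2 but rejected by M1.
So L(M1) ≠ L(M2).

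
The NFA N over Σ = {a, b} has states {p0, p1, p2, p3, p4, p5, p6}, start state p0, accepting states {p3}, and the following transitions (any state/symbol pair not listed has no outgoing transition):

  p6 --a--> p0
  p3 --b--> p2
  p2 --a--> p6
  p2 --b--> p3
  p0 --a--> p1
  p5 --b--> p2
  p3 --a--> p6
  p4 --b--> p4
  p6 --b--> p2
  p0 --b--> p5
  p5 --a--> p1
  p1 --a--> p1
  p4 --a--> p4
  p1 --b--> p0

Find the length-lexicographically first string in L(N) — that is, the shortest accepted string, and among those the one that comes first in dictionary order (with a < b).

bbb

A breadth-first search from p0 reaches an accepting state first via the path p0 → p5 → p2 → p3 on input bbb.
No string of length < 3 is accepted (BFS exhausts all shorter strings without reaching an accepting state), and bbb is the lexicographically least accepting string of length 3.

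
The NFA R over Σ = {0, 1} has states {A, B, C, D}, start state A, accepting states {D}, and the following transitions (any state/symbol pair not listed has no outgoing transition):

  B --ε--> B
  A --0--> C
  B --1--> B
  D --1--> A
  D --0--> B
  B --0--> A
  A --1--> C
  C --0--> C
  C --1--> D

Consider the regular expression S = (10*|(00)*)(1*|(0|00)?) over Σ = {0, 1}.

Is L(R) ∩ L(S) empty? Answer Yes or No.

The string 11 is accepted by both R and S.
Hence L(R) ∩ L(S) ≠ ∅.

No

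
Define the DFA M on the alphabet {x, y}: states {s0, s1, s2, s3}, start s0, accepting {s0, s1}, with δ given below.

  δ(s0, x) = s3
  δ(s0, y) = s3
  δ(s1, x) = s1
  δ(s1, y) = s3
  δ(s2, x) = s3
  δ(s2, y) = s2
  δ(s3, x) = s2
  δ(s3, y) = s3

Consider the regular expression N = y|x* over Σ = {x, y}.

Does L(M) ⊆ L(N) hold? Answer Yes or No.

Converting the expression N to a DFA (subset construction, then merging equivalent states) gives the minimal DFA with states {n0, n1, n2, n3}, start state n0, accepting states {n0, n1, n2} and transitions n0: x→n1, y→n2; n1: x→n1, y→n3; n2: x→n3, y→n3; n3: x→n3, y→n3.
Exploring the product automaton M × N from the start pair (s0, n0), following both machines on each input symbol, reaches 6 state pairs: (s0, n0), (s3, n1), (s3, n2), (s2, n1), (s3, n3), (s2, n3).
M accepts in {s0, s1} and N accepts in {n0, n1, n2}. The reachable pairs whose M-component is accepting are (s0, n0); in each of them the N-component is accepting too, so the product for L(M) \ L(N) (M-component accepting, N-component rejecting) has no reachable accepting pair and the difference is empty.
Hence every string in L(M) is also in L(N).

Yes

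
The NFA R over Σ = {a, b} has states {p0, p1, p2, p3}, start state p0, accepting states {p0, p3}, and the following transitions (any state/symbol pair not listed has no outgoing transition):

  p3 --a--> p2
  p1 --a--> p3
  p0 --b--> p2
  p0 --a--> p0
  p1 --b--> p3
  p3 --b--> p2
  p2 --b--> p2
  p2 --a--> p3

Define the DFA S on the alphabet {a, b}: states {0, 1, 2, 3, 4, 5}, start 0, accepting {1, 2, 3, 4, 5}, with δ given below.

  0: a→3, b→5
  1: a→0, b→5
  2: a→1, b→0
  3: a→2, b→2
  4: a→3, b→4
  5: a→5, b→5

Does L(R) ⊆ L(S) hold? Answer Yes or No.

No

The empty string ε is in L(R) but not in L(S).
So L(R) ⊄ L(S).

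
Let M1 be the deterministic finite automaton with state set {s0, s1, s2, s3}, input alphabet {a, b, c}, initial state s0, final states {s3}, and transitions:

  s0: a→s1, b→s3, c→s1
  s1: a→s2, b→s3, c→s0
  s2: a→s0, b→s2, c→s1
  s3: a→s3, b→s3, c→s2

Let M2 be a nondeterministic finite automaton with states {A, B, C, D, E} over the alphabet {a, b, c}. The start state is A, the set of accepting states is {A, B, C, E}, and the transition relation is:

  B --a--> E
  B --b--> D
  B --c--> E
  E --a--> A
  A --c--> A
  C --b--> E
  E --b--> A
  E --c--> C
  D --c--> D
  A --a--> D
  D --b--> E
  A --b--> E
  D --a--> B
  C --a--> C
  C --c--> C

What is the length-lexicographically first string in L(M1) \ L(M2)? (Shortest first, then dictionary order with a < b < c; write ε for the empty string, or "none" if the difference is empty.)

baa

The string baa is accepted by M1 but not by M2.
No shorter string lies in the difference, and baa is the lexicographically first length-3 string in L(M1) \ L(M2).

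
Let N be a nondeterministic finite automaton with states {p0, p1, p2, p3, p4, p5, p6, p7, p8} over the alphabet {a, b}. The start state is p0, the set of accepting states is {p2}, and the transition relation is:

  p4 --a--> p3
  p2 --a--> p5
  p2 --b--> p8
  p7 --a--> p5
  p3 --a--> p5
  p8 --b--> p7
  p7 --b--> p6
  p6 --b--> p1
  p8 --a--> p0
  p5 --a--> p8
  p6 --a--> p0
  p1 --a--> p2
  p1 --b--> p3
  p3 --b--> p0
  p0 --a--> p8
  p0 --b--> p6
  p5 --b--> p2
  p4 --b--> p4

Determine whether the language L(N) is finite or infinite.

State p0 is reachable from the start and can reach an accepting state, and it lies on the cycle p0 → p8 → p0.
Traversing that cycle any number of times yields accepted strings of unbounded length, so the language is infinite.

infinite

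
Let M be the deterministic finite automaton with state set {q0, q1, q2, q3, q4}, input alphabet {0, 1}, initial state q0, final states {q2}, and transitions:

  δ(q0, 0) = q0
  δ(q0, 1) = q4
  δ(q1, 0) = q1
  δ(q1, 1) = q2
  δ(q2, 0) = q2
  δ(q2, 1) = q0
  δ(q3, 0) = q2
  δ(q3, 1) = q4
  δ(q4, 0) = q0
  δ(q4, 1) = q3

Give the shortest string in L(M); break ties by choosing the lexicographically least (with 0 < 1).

110

A breadth-first search from q0 reaches an accepting state first via the path q0 → q4 → q3 → q2 on input 110.
No string of length < 3 is accepted (BFS exhausts all shorter strings without reaching an accepting state), and 110 is the lexicographically least accepting string of length 3.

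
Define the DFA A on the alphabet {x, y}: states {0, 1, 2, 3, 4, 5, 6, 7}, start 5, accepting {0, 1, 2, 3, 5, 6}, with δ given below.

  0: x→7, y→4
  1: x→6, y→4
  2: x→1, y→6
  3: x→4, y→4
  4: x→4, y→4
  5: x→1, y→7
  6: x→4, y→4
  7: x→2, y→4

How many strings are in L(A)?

7

The useful subgraph on states {1, 2, 5, 6, 7} is acyclic, so L(A) is finite; the longest accepting path visits 5 useful states, giving maximum string length 4.
Counting accepting paths from 5 by length: 1 of length 0, 1 of length 1, 2 of length 2, 2 of length 3, 1 of length 4. Total 7.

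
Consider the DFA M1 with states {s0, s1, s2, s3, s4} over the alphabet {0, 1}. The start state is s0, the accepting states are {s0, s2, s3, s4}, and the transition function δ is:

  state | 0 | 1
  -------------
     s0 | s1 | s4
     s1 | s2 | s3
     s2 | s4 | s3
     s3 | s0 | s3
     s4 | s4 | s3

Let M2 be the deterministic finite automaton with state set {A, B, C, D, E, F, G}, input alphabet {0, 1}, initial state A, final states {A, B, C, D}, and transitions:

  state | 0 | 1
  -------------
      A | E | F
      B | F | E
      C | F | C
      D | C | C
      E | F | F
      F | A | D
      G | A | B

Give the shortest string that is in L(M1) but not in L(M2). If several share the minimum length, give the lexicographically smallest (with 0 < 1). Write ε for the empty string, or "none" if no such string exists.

The string 1 is accepted by M1 but not by M2.
No shorter string lies in the difference, and 1 is the lexicographically first length-1 string in L(M1) \ L(M2).

1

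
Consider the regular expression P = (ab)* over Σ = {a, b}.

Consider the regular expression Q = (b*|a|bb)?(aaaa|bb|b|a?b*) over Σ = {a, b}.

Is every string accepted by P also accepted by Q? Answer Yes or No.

No

The string abab is in L(P) but not in L(Q).
So L(P) ⊄ L(Q).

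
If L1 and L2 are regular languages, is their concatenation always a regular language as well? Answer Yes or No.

If R₁ and R₂ are regular expressions for the two languages then R₁R₂ denotes L₁L₂; on automata, add ε-moves from every accepting state of an NFA for L₁ to the start state of an NFA for L₂ and keep only the second machine's accepting states.
So the regular languages are closed under concatenation.

Yes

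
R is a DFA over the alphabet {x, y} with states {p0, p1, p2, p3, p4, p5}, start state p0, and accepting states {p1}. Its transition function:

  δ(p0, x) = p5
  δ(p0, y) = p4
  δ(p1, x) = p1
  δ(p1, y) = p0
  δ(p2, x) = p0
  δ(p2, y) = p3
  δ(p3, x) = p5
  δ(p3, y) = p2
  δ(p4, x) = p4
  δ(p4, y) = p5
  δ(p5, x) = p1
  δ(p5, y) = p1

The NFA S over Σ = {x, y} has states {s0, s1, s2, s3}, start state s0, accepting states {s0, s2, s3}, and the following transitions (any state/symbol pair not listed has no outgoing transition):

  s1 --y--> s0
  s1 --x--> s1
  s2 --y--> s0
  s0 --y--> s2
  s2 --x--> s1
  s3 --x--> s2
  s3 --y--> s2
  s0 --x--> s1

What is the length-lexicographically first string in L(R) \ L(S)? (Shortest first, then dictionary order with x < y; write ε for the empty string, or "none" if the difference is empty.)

xx

The string xx is accepted by R but not by S.
No shorter string lies in the difference, and xx is the lexicographically first length-2 string in L(R) \ L(S).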